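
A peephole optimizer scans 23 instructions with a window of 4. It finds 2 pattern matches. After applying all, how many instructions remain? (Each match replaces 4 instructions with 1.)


Each match removes 3 instructions.
Total removed = 2 * 3 = 6
Remaining = 23 - 6 = 17

17


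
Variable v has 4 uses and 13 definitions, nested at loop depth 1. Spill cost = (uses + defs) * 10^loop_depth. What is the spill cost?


uses + defs = 4 + 13 = 17
10^1 = 10
Spill cost = 17 * 10 = 170

170


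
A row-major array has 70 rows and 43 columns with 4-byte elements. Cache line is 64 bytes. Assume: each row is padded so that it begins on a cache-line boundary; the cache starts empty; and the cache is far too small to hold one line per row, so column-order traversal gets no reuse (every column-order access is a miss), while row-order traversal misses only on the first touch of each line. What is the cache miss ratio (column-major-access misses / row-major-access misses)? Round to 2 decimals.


Each row occupies 43 * 4 = 172 bytes and starts on a line boundary, so it spans ceil(172 / 64) = 3 cache lines.
Row-major traversal misses (one per line touched): 70 * ceil(43 * 4 / 64) = 210
Column-major traversal misses (no reuse, every access misses): 70 * 43 = 3010
Ratio = 3010 / 210 = 14.33

14.33


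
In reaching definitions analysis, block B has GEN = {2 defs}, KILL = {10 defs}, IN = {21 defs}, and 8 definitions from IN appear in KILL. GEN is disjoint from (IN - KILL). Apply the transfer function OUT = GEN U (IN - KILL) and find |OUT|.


IN - KILL: 21 - 8 = 13 surviving definitions
OUT = GEN + surviving = 2 + 13 = 15

15


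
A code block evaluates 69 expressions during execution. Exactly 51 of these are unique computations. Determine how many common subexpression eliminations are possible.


CSE count = total expressions - unique expressions
= 69 - 51 = 18

18


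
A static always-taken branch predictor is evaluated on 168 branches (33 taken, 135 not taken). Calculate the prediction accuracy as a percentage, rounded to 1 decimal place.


Predictor: always-taken
Correct predictions = 33
Accuracy = 33 / 168 * 100 = 19.6%

19.6


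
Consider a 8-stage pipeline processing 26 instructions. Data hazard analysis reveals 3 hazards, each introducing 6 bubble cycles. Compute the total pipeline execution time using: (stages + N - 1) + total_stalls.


Base cycles = 8 + 26 - 1 = 33
Total stalls = 3 * 6 = 18
Total = 33 + 18 = 51

51


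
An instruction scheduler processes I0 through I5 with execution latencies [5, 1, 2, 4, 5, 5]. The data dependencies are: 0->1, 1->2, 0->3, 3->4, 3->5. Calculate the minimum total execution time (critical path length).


Compute longest path through dependency graph: dist(Ik) = max over predecessors of dist + latency(Ik).
dist(I0) = latency 5 = 5
dist(I1) = dist(I0) + 1 = 5 + 1 = 6
dist(I2) = dist(I1) + 2 = 6 + 2 = 8
dist(I3) = dist(I0) + 4 = 5 + 4 = 9
dist(I4) = dist(I3) + 5 = 9 + 5 = 14
dist(I5) = dist(I3) + 5 = 9 + 5 = 14
Critical path = max dist = 14

14


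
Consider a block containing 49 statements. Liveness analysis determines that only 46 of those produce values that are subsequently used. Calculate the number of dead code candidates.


Dead code = total statements - live definitions
= 49 - 46 = 3

3


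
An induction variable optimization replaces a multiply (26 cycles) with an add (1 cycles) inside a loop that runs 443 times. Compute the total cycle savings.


Per-iteration saving = 26 - 1 = 25
Total saved = 443 * 25 = 11075

11075


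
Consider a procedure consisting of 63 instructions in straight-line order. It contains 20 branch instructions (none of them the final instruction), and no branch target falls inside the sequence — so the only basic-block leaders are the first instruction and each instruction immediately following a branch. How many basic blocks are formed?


With no in-sequence branch targets, the leaders are the first instruction plus the instruction after each branch.
Number of basic blocks = branches + 1
= 20 + 1 = 21

21


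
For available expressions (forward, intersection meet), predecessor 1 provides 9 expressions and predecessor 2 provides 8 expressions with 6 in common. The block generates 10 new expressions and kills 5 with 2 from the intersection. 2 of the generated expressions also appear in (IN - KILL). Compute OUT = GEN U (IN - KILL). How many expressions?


IN = intersection of predecessors = 6
IN - KILL = 6 - 2 = 4
|OUT| = |GEN| + |IN - KILL| - |GEN ∩ (IN - KILL)| = 10 + 4 - 2 = 12

12


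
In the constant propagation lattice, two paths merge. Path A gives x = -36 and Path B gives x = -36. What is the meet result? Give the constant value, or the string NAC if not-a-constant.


Meet operation: if both paths give the same constant, result is that constant; if they differ, result is NAC (not-a-constant).
Path A: -36, Path B: -36 -> equal
Result: constant -> -36

-36


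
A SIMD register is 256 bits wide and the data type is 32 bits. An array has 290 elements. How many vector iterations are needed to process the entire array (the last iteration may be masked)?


Width = 256 / 32 = 8 elements per vector op
Iterations = ceil(290 / 8) = 37

37


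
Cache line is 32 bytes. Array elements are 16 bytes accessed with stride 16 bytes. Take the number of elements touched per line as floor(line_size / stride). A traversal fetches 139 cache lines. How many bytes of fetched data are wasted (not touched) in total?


Elements per line = floor(32 / 16) = 2
Bytes used per line = 2 * 16 = 32
Wasted per line = 32 - 32 = 0
Total wasted = 0 * 139 = 0

0


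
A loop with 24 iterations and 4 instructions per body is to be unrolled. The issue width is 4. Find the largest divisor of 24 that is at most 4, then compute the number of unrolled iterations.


Largest divisor of 24 <= 4 is 4
New iterations = 24 / 4 = 6

6


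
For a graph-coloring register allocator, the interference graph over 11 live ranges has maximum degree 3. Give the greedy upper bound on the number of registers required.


Greedy coloring never needs more than (max_degree + 1) colors: when coloring a vertex, at most max_degree neighbors are already colored.
Upper bound = 3 + 1 = 4

4


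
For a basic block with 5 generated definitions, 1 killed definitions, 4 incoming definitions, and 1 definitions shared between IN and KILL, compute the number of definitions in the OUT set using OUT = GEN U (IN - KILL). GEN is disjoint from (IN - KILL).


IN - KILL: 4 - 1 = 3 surviving definitions
OUT = GEN + surviving = 5 + 3 = 8

8


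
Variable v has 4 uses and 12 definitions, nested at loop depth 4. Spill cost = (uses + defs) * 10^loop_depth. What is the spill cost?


uses + defs = 4 + 12 = 16
10^4 = 10000
Spill cost = 16 * 10000 = 160000

160000


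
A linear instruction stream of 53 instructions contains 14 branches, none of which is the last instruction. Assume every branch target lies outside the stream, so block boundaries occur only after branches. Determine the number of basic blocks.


With no in-sequence branch targets, the leaders are the first instruction plus the instruction after each branch.
Number of basic blocks = branches + 1
= 14 + 1 = 15

15


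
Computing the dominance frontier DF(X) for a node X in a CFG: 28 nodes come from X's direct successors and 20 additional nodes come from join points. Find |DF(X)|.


DF(X) = direct successor contributions + join point contributions
= 28 + 20 = 48

48


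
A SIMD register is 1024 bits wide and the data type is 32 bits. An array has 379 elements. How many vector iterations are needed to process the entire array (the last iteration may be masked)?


Width = 1024 / 32 = 32 elements per vector op
Iterations = ceil(379 / 32) = 12

12


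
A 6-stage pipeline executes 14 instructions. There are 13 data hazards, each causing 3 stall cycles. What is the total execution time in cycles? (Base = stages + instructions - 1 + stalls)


Base cycles = 6 + 14 - 1 = 19
Total stalls = 13 * 3 = 39
Total = 19 + 39 = 58

58


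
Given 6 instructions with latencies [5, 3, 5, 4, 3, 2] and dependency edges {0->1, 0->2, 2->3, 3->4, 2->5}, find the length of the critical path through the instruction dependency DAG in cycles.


Compute longest path through dependency graph: dist(Ik) = max over predecessors of dist + latency(Ik).
dist(I0) = latency 5 = 5
dist(I1) = dist(I0) + 3 = 5 + 3 = 8
dist(I2) = dist(I0) + 5 = 5 + 5 = 10
dist(I3) = dist(I2) + 4 = 10 + 4 = 14
dist(I4) = dist(I3) + 3 = 14 + 3 = 17
dist(I5) = dist(I2) + 2 = 10 + 2 = 12
Critical path = max dist = 17

17


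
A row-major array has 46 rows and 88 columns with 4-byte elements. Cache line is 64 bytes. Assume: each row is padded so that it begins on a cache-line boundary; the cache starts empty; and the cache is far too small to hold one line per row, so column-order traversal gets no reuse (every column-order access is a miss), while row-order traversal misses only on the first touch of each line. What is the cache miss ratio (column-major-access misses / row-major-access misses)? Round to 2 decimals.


Each row occupies 88 * 4 = 352 bytes and starts on a line boundary, so it spans ceil(352 / 64) = 6 cache lines.
Row-major traversal misses (one per line touched): 46 * ceil(88 * 4 / 64) = 276
Column-major traversal misses (no reuse, every access misses): 46 * 88 = 4048
Ratio = 4048 / 276 = 14.67

14.67


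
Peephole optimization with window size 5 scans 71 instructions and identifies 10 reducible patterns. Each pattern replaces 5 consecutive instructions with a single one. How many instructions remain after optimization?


Each match removes 4 instructions.
Total removed = 10 * 4 = 40
Remaining = 71 - 40 = 31

31


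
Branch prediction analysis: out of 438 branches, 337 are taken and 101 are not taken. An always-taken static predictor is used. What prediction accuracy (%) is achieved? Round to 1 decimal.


Predictor: always-taken
Correct predictions = 337
Accuracy = 337 / 438 * 100 = 76.9%

76.9


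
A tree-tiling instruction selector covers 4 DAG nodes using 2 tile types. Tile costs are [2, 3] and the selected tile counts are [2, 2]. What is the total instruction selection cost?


Total cost = sum(count_i * cost_i)
= 2*2 + 2*3
= 10

10


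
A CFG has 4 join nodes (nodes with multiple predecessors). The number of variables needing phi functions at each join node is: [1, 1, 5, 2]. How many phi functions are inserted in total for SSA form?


Total phi functions = sum of phi functions at each join node
= 1 + 1 + 5 + 2 = 9

9


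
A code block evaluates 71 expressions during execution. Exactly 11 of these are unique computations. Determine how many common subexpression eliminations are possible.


CSE count = total expressions - unique expressions
= 71 - 11 = 60

60


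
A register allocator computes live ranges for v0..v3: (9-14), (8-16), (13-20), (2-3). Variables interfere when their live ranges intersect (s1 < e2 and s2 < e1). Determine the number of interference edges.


Check all pairs for overlapping intervals.
Two intervals (s1,e1) and (s2,e2) overlap if s1 < e2 and s2 < e1.
v0 (9-14) vs v1..v3: overlaps v1, v2 -> 2
v1 (8-16) vs v2..v3: overlaps v2 -> 1
v2 (13-20) vs v3: overlaps none -> 0
Total overlapping pairs = 2 + 1 + 0 = 3

3


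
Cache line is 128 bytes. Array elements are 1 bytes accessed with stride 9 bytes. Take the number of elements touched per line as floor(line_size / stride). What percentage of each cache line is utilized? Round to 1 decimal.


Elements per cache line = floor(128 / 9) = 14
Bytes used = 14 * 1 = 14
Utilization = 14 / 128 * 100 = 10.9%

10.9


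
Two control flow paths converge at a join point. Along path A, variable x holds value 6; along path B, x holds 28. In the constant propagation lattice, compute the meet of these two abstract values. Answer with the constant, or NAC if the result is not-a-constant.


Meet operation: if both paths give the same constant, result is that constant; if they differ, result is NAC (not-a-constant).
Path A: 6, Path B: 28 -> differ
Result: not-a-constant -> NAC

NAC


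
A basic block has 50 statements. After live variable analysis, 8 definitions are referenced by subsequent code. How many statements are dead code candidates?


Dead code = total statements - live definitions
= 50 - 8 = 42

42


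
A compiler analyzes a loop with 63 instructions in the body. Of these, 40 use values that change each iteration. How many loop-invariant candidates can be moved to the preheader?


Invariant candidates = total - loop-dependent
= 63 - 40 = 23

23


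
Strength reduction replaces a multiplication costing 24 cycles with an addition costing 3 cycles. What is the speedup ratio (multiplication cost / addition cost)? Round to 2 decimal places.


Ratio = mult_cost / add_cost = 24 / 3 = 8.0

8.0


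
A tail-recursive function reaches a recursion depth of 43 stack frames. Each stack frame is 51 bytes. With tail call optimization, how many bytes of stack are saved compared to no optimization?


Without TCO: 43 * 51 = 2193 bytes
With TCO: reuse 1 frame = 51 bytes
Savings = 2193 - 51 = 2142

2142


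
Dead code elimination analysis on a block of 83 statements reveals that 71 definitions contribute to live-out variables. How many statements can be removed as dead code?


Dead code = total statements - live definitions
= 83 - 71 = 12

12


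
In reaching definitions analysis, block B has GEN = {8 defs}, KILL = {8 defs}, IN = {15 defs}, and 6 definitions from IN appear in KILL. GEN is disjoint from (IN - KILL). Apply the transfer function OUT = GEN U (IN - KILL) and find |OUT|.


IN - KILL: 15 - 6 = 9 surviving definitions
OUT = GEN + surviving = 8 + 9 = 17

17


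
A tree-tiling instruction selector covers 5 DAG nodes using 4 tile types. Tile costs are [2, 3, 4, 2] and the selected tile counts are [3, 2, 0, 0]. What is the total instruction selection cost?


Total cost = sum(count_i * cost_i)
= 3*2 + 2*3 + 0*4 + 0*2
= 12

12


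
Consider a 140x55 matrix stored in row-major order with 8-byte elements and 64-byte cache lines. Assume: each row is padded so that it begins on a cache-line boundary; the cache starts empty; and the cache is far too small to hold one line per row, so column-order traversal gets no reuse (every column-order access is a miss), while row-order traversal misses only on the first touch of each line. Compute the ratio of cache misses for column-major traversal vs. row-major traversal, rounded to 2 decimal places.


Each row occupies 55 * 8 = 440 bytes and starts on a line boundary, so it spans ceil(440 / 64) = 7 cache lines.
Row-major traversal misses (one per line touched): 140 * ceil(55 * 8 / 64) = 980
Column-major traversal misses (no reuse, every access misses): 140 * 55 = 7700
Ratio = 7700 / 980 = 7.86

7.86


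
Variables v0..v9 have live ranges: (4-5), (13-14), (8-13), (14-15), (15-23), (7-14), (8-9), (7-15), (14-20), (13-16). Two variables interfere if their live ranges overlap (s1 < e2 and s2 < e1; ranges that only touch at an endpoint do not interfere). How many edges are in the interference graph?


Check all pairs for overlapping intervals.
Two intervals (s1,e1) and (s2,e2) overlap if s1 < e2 and s2 < e1.
v0 (4-5) vs v1..v9: overlaps none -> 0
v1 (13-14) vs v2..v9: overlaps v5, v7, v9 -> 3
v2 (8-13) vs v3..v9: overlaps v5, v6, v7 -> 3
v3 (14-15) vs v4..v9: overlaps v7, v8, v9 -> 3
v4 (15-23) vs v5..v9: overlaps v8, v9 -> 2
v5 (7-14) vs v6..v9: overlaps v6, v7, v9 -> 3
v6 (8-9) vs v7..v9: overlaps v7 -> 1
v7 (7-15) vs v8..v9: overlaps v8, v9 -> 2
v8 (14-20) vs v9: overlaps v9 -> 1
Total overlapping pairs = 0 + 3 + 3 + 3 + 2 + 3 + 1 + 2 + 1 = 18

18


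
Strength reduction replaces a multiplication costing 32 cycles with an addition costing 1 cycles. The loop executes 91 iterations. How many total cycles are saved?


Per-iteration saving = 32 - 1 = 31
Total saved = 91 * 31 = 2821

2821


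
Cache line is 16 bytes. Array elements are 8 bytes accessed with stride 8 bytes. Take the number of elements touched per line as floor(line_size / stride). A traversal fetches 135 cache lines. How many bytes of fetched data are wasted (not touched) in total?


Elements per line = floor(16 / 8) = 2
Bytes used per line = 2 * 8 = 16
Wasted per line = 16 - 16 = 0
Total wasted = 0 * 135 = 0

0


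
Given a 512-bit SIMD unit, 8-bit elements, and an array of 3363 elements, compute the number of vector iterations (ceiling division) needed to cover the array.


Width = 512 / 8 = 64 elements per vector op
Iterations = ceil(3363 / 64) = 53

53


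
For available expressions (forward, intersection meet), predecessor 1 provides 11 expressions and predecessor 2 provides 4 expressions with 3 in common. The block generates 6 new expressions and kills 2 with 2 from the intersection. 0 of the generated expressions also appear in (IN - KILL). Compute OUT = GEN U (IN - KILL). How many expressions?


IN = intersection of predecessors = 3
IN - KILL = 3 - 2 = 1
|OUT| = |GEN| + |IN - KILL| - |GEN ∩ (IN - KILL)| = 6 + 1 - 0 = 7

7


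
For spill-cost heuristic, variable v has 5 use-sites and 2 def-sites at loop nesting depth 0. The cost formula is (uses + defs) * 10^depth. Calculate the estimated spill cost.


uses + defs = 5 + 2 = 7
10^0 = 1
Spill cost = 7 * 1 = 7

7


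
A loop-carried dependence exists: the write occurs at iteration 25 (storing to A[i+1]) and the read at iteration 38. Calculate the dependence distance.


Distance = read iteration - write iteration
= 38 - 25 = 13

13


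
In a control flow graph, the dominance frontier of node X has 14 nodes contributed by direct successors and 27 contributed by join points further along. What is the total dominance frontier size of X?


DF(X) = direct successor contributions + join point contributions
= 14 + 27 = 41

41


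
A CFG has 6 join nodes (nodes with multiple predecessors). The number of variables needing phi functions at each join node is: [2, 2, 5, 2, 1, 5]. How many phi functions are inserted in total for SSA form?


Total phi functions = sum of phi functions at each join node
= 2 + 2 + 5 + 2 + 1 + 5 = 17

17


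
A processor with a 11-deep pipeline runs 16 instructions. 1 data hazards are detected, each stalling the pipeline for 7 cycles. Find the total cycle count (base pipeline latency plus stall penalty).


Base cycles = 11 + 16 - 1 = 26
Total stalls = 1 * 7 = 7
Total = 26 + 7 = 33

33


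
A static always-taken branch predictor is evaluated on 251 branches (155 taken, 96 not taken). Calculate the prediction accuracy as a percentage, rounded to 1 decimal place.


Predictor: always-taken
Correct predictions = 155
Accuracy = 155 / 251 * 100 = 61.8%

61.8


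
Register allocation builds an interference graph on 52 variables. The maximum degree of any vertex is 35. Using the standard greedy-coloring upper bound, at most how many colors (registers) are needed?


Greedy coloring never needs more than (max_degree + 1) colors: when coloring a vertex, at most max_degree neighbors are already colored.
Upper bound = 35 + 1 = 36

36


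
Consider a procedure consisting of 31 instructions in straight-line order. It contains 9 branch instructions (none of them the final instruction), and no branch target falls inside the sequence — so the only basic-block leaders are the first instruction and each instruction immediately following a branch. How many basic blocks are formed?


With no in-sequence branch targets, the leaders are the first instruction plus the instruction after each branch.
Number of basic blocks = branches + 1
= 9 + 1 = 10

10


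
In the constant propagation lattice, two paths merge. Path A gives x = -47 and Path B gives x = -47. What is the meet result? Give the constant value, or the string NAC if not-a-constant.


Meet operation: if both paths give the same constant, result is that constant; if they differ, result is NAC (not-a-constant).
Path A: -47, Path B: -47 -> equal
Result: constant -> -47

-47


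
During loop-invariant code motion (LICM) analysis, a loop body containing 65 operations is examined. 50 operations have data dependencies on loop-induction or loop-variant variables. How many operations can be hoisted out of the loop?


Invariant candidates = total - loop-dependent
= 65 - 50 = 15

15


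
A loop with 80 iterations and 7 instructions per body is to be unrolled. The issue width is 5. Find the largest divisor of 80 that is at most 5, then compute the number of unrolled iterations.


Largest divisor of 80 <= 5 is 5
New iterations = 80 / 5 = 16

16


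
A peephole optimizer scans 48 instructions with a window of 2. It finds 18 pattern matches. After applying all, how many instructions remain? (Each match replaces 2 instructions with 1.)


Each match removes 1 instructions.
Total removed = 18 * 1 = 18
Remaining = 48 - 18 = 30

30


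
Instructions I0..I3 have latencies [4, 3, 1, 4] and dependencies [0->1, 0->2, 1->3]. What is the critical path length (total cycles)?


Compute longest path through dependency graph: dist(Ik) = max over predecessors of dist + latency(Ik).
dist(I0) = latency 4 = 4
dist(I1) = dist(I0) + 3 = 4 + 3 = 7
dist(I2) = dist(I0) + 1 = 4 + 1 = 5
dist(I3) = dist(I1) + 4 = 7 + 4 = 11
Critical path = max dist = 11

11


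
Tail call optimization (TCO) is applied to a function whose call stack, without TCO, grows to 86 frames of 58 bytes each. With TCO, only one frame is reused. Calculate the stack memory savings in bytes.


Without TCO: 86 * 58 = 4988 bytes
With TCO: reuse 1 frame = 58 bytes
Savings = 4988 - 58 = 4930

4930


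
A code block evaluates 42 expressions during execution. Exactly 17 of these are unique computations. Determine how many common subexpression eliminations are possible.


CSE count = total expressions - unique expressions
= 42 - 17 = 25

25


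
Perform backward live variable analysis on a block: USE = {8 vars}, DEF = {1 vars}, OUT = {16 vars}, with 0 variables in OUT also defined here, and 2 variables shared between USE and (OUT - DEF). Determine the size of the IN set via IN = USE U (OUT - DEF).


OUT - DEF: 16 - 0 = 16
|IN| = |USE| + |OUT - DEF| - |USE ∩ (OUT - DEF)| = 8 + 16 - 2 = 22

22


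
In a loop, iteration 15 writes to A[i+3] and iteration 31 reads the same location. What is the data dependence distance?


Distance = read iteration - write iteration
= 31 - 15 = 16

16


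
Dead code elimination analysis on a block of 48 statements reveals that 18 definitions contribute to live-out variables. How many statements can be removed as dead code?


Dead code = total statements - live definitions
= 48 - 18 = 30

30


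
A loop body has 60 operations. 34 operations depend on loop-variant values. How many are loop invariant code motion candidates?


Invariant candidates = total - loop-dependent
= 60 - 34 = 26

26


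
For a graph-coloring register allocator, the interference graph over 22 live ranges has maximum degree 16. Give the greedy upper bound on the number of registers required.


Greedy coloring never needs more than (max_degree + 1) colors: when coloring a vertex, at most max_degree neighbors are already colored.
Upper bound = 16 + 1 = 17

17


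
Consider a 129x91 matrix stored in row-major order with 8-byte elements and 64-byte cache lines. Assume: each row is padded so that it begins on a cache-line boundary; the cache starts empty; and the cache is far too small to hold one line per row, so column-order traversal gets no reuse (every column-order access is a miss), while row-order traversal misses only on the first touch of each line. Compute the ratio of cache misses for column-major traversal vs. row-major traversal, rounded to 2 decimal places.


Each row occupies 91 * 8 = 728 bytes and starts on a line boundary, so it spans ceil(728 / 64) = 12 cache lines.
Row-major traversal misses (one per line touched): 129 * ceil(91 * 8 / 64) = 1548
Column-major traversal misses (no reuse, every access misses): 129 * 91 = 11739
Ratio = 11739 / 1548 = 7.58

7.58


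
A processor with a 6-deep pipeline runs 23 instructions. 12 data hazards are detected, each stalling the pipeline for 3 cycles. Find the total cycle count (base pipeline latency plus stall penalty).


Base cycles = 6 + 23 - 1 = 28
Total stalls = 12 * 3 = 36
Total = 28 + 36 = 64

64


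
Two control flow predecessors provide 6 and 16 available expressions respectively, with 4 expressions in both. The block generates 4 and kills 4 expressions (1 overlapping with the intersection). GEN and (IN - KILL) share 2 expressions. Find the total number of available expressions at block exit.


IN = intersection of predecessors = 4
IN - KILL = 4 - 1 = 3
|OUT| = |GEN| + |IN - KILL| - |GEN ∩ (IN - KILL)| = 4 + 3 - 2 = 5

5


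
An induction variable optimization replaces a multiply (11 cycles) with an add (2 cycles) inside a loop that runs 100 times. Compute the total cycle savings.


Per-iteration saving = 11 - 2 = 9
Total saved = 100 * 9 = 900

900


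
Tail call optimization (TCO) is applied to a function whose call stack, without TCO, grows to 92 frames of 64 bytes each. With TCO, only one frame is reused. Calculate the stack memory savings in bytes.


Without TCO: 92 * 64 = 5888 bytes
With TCO: reuse 1 frame = 64 bytes
Savings = 5888 - 64 = 5824

5824


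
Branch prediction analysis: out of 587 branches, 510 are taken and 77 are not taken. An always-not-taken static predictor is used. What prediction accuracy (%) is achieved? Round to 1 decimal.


Predictor: always-not-taken
Correct predictions = 77
Accuracy = 77 / 587 * 100 = 13.1%

13.1


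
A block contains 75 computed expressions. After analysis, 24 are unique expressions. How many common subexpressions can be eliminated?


CSE count = total expressions - unique expressions
= 75 - 24 = 51

51


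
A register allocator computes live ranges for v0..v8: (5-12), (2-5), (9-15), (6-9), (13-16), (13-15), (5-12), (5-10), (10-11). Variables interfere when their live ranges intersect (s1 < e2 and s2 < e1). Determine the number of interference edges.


Check all pairs for overlapping intervals.
Two intervals (s1,e1) and (s2,e2) overlap if s1 < e2 and s2 < e1.
v0 (5-12) vs v1..v8: overlaps v2, v3, v6, v7, v8 -> 5
v1 (2-5) vs v2..v8: overlaps none -> 0
v2 (9-15) vs v3..v8: overlaps v4, v5, v6, v7, v8 -> 5
v3 (6-9) vs v4..v8: overlaps v6, v7 -> 2
v4 (13-16) vs v5..v8: overlaps v5 -> 1
v5 (13-15) vs v6..v8: overlaps none -> 0
v6 (5-12) vs v7..v8: overlaps v7, v8 -> 2
v7 (5-10) vs v8: overlaps none -> 0
Total overlapping pairs = 5 + 0 + 5 + 2 + 1 + 0 + 2 + 0 = 15

15


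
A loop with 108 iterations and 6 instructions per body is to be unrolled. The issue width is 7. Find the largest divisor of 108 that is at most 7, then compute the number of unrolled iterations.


Largest divisor of 108 <= 7 is 6
New iterations = 108 / 6 = 18

18


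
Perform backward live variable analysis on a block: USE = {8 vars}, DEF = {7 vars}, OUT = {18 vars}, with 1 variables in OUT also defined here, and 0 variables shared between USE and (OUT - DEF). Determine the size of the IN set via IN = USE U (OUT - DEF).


OUT - DEF: 18 - 1 = 17
|IN| = |USE| + |OUT - DEF| - |USE ∩ (OUT - DEF)| = 8 + 17 - 0 = 25

25


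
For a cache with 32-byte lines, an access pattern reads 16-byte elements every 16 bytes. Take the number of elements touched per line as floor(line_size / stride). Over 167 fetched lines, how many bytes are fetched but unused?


Elements per line = floor(32 / 16) = 2
Bytes used per line = 2 * 16 = 32
Wasted per line = 32 - 32 = 0
Total wasted = 0 * 167 = 0

0


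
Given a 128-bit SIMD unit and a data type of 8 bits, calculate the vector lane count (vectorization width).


Width = SIMD bits / data type bits
= 128 / 8 = 16

16


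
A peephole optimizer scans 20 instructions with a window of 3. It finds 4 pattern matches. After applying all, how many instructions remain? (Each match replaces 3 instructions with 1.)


Each match removes 2 instructions.
Total removed = 4 * 2 = 8
Remaining = 20 - 8 = 12

12


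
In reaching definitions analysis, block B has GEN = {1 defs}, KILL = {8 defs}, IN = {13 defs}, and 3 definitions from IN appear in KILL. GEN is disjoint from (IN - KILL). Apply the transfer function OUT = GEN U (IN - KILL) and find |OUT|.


IN - KILL: 13 - 3 = 10 surviving definitions
OUT = GEN + surviving = 1 + 10 = 11

11


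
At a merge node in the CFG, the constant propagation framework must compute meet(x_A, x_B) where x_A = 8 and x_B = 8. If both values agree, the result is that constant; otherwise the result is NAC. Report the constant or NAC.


Meet operation: if both paths give the same constant, result is that constant; if they differ, result is NAC (not-a-constant).
Path A: 8, Path B: 8 -> equal
Result: constant -> 8

8


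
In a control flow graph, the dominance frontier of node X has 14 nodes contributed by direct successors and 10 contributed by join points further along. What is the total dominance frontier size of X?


DF(X) = direct successor contributions + join point contributions
= 14 + 10 = 24

24


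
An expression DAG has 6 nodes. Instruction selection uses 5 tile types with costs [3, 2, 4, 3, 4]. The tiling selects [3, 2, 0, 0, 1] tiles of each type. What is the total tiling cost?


Total cost = sum(count_i * cost_i)
= 3*3 + 2*2 + 0*4 + 0*3 + 1*4
= 17

17


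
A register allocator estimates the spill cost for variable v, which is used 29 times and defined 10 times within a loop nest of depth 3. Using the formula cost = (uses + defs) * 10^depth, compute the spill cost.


uses + defs = 29 + 10 = 39
10^3 = 1000
Spill cost = 39 * 1000 = 39000

39000


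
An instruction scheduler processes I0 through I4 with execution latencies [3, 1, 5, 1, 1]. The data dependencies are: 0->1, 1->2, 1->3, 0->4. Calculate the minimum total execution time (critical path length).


Compute longest path through dependency graph: dist(Ik) = max over predecessors of dist + latency(Ik).
dist(I0) = latency 3 = 3
dist(I1) = dist(I0) + 1 = 3 + 1 = 4
dist(I2) = dist(I1) + 5 = 4 + 5 = 9
dist(I3) = dist(I1) + 1 = 4 + 1 = 5
dist(I4) = dist(I0) + 1 = 3 + 1 = 4
Critical path = max dist = 9

9


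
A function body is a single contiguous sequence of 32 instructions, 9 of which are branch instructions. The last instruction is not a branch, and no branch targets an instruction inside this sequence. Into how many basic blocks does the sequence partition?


With no in-sequence branch targets, the leaders are the first instruction plus the instruction after each branch.
Number of basic blocks = branches + 1
= 9 + 1 = 10

10


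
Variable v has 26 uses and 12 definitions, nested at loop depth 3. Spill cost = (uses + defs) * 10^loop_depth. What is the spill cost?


uses + defs = 26 + 12 = 38
10^3 = 1000
Spill cost = 38 * 1000 = 38000

38000


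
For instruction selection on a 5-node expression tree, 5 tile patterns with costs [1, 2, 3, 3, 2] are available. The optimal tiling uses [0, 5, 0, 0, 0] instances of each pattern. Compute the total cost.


Total cost = sum(count_i * cost_i)
= 0*1 + 5*2 + 0*3 + 0*3 + 0*2
= 10

10


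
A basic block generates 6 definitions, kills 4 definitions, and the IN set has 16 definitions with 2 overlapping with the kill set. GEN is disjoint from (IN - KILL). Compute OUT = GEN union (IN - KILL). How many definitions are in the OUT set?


IN - KILL: 16 - 2 = 14 surviving definitions
OUT = GEN + surviving = 6 + 14 = 20

20


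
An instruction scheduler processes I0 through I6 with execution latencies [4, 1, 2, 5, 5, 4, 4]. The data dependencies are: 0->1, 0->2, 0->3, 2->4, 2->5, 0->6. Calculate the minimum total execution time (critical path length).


Compute longest path through dependency graph: dist(Ik) = max over predecessors of dist + latency(Ik).
dist(I0) = latency 4 = 4
dist(I1) = dist(I0) + 1 = 4 + 1 = 5
dist(I2) = dist(I0) + 2 = 4 + 2 = 6
dist(I3) = dist(I0) + 5 = 4 + 5 = 9
dist(I4) = dist(I2) + 5 = 6 + 5 = 11
dist(I5) = dist(I2) + 4 = 6 + 4 = 10
dist(I6) = dist(I0) + 4 = 4 + 4 = 8
Critical path = max dist = 11

11


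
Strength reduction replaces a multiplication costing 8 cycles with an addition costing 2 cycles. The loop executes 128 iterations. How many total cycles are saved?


Per-iteration saving = 8 - 2 = 6
Total saved = 128 * 6 = 768

768


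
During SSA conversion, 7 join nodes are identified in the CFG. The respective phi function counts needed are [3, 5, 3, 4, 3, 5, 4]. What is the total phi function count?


Total phi functions = sum of phi functions at each join node
= 3 + 5 + 3 + 4 + 3 + 5 + 4 = 27

27


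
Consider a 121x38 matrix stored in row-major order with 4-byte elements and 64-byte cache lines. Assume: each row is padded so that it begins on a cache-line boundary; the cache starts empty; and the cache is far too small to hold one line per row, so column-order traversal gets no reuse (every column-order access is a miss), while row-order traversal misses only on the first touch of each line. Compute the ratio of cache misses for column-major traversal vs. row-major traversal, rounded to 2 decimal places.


Each row occupies 38 * 4 = 152 bytes and starts on a line boundary, so it spans ceil(152 / 64) = 3 cache lines.
Row-major traversal misses (one per line touched): 121 * ceil(38 * 4 / 64) = 363
Column-major traversal misses (no reuse, every access misses): 121 * 38 = 4598
Ratio = 4598 / 363 = 12.67

12.67


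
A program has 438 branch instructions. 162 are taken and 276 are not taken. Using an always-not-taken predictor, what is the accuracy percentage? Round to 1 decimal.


Predictor: always-not-taken
Correct predictions = 276
Accuracy = 276 / 438 * 100 = 63.0%

63.0


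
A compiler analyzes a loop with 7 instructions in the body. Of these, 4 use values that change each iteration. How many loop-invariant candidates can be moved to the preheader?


Invariant candidates = total - loop-dependent
= 7 - 4 = 3

3


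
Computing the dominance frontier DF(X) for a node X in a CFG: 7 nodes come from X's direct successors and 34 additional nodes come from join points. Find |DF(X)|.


DF(X) = direct successor contributions + join point contributions
= 7 + 34 = 41

41


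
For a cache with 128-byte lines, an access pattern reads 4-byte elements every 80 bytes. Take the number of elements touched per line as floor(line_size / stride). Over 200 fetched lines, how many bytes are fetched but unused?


Elements per line = floor(128 / 80) = 1
Bytes used per line = 1 * 4 = 4
Wasted per line = 128 - 4 = 124
Total wasted = 124 * 200 = 24800

24800


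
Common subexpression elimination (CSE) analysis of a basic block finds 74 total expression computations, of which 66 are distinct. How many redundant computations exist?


CSE count = total expressions - unique expressions
= 74 - 66 = 8

8


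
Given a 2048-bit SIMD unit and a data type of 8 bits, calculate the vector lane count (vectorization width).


Width = SIMD bits / data type bits
= 2048 / 8 = 256

256


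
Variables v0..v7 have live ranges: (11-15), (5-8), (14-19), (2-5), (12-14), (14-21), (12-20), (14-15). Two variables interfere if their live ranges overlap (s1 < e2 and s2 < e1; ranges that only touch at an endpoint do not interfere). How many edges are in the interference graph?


Check all pairs for overlapping intervals.
Two intervals (s1,e1) and (s2,e2) overlap if s1 < e2 and s2 < e1.
v0 (11-15) vs v1..v7: overlaps v2, v4, v5, v6, v7 -> 5
v1 (5-8) vs v2..v7: overlaps none -> 0
v2 (14-19) vs v3..v7: overlaps v5, v6, v7 -> 3
v3 (2-5) vs v4..v7: overlaps none -> 0
v4 (12-14) vs v5..v7: overlaps v6 -> 1
v5 (14-21) vs v6..v7: overlaps v6, v7 -> 2
v6 (12-20) vs v7: overlaps v7 -> 1
Total overlapping pairs = 5 + 0 + 3 + 0 + 1 + 2 + 1 = 12

12


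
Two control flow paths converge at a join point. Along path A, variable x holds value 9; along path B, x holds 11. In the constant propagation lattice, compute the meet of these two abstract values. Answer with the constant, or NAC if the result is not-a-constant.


Meet operation: if both paths give the same constant, result is that constant; if they differ, result is NAC (not-a-constant).
Path A: 9, Path B: 11 -> differ
Result: not-a-constant -> NAC

NAC


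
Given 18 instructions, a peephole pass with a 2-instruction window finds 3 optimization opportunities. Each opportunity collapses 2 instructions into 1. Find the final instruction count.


Each match removes 1 instructions.
Total removed = 3 * 1 = 3
Remaining = 18 - 3 = 15

15


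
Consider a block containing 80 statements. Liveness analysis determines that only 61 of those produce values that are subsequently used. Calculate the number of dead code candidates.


Dead code = total statements - live definitions
= 80 - 61 = 19

19


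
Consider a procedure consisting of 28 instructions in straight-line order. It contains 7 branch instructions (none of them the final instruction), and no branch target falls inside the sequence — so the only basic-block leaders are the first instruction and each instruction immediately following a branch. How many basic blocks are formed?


With no in-sequence branch targets, the leaders are the first instruction plus the instruction after each branch.
Number of basic blocks = branches + 1
= 7 + 1 = 8

8


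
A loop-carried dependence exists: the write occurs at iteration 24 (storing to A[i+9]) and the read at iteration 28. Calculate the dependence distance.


Distance = read iteration - write iteration
= 28 - 24 = 4

4


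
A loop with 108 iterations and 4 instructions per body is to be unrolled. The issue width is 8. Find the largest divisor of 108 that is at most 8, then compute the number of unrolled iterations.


Largest divisor of 108 <= 8 is 6
New iterations = 108 / 6 = 18

18


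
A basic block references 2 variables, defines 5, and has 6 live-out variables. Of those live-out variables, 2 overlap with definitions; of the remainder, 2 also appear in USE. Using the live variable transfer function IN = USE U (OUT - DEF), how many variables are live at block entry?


OUT - DEF: 6 - 2 = 4
|IN| = |USE| + |OUT - DEF| - |USE ∩ (OUT - DEF)| = 2 + 4 - 2 = 4

4


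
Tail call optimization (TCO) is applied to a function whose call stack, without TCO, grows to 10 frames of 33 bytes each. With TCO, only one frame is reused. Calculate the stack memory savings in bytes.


Without TCO: 10 * 33 = 330 bytes
With TCO: reuse 1 frame = 33 bytes
Savings = 330 - 33 = 297

297


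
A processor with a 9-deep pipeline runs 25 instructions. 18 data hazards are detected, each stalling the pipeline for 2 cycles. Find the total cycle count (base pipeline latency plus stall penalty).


Base cycles = 9 + 25 - 1 = 33
Total stalls = 18 * 2 = 36
Total = 33 + 36 = 69

69


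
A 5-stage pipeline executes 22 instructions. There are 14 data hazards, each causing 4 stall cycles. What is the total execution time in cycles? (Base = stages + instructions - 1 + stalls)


Base cycles = 5 + 22 - 1 = 26
Total stalls = 14 * 4 = 56
Total = 26 + 56 = 82

82


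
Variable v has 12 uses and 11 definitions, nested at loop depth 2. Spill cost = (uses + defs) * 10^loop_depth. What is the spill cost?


uses + defs = 12 + 11 = 23
10^2 = 100
Spill cost = 23 * 100 = 2300

2300


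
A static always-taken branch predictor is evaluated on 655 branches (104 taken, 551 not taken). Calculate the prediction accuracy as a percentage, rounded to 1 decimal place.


Predictor: always-taken
Correct predictions = 104
Accuracy = 104 / 655 * 100 = 15.9%

15.9


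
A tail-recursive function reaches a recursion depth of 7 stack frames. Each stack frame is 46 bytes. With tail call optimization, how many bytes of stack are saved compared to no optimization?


Without TCO: 7 * 46 = 322 bytes
With TCO: reuse 1 frame = 46 bytes
Savings = 322 - 46 = 276

276
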